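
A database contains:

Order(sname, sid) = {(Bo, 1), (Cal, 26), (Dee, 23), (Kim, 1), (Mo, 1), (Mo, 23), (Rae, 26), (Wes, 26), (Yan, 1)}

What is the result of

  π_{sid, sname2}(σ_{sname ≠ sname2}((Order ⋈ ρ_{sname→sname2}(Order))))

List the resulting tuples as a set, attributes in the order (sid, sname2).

{(1, Bo), (1, Kim), (1, Mo), (1, Yan), (23, Dee), (23, Mo), (26, Cal), (26, Rae), (26, Wes)}

ρ[sname→sname2]: schema becomes (sname2, sid); tuples unchanged.
Order ⋈ ρ_{sname→sname2}(Order) (natural join on sid): {(Bo, 1, Bo), (Bo, 1, Kim), (Bo, 1, Mo), (Bo, 1, Yan), (Cal, 26, Cal), (Cal, 26, Rae), (Cal, 26, Wes), (Dee, 23, Dee), (Dee, 23, Mo), (Kim, 1, Bo), (Kim, 1, Kim), (Kim, 1, Mo), (Kim, 1, Yan), (Mo, 1, Bo), (Mo, 1, Kim), (Mo, 1, Mo), (Mo, 1, Yan), (Mo, 23, Dee), (Mo, 23, Mo), (Rae, 26, Cal), (Rae, 26, Rae), (Rae, 26, Wes), (Wes, 26, Cal), (Wes, 26, Rae), (Wes, 26, Wes), (Yan, 1, Bo), (Yan, 1, Kim), (Yan, 1, Mo), (Yan, 1, Yan)}
Apply σ_{sname ≠ sname2}; surviving tuples: {(Bo, 1, Kim), (Bo, 1, Mo), (Bo, 1, Yan), (Cal, 26, Rae), (Cal, 26, Wes), (Dee, 23, Mo), (Kim, 1, Bo), (Kim, 1, Mo), (Kim, 1, Yan), (Mo, 1, Bo), (Mo, 1, Kim), (Mo, 1, Yan), (Mo, 23, Dee), (Rae, 26, Cal), (Rae, 26, Wes), (Wes, 26, Cal), (Wes, 26, Rae), (Yan, 1, Bo), (Yan, 1, Kim), (Yan, 1, Mo)}
Keep only column(s) sid, sname2 (11 duplicate(s) eliminated): {(1, Bo), (1, Kim), (1, Mo), (1, Yan), (23, Dee), (23, Mo), (26, Cal), (26, Rae), (26, Wes)}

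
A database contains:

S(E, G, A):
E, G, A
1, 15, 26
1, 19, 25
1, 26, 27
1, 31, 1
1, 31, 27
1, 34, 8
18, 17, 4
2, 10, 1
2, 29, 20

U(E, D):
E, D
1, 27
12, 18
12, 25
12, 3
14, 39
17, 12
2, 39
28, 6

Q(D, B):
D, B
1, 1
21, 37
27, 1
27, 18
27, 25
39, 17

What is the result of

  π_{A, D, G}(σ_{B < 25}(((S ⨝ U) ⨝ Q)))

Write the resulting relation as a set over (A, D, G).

{(1, 27, 31), (1, 39, 10), (20, 39, 29), (25, 27, 19), (26, 27, 15), (27, 27, 26), (27, 27, 31), (8, 27, 34)}

Joining S and U on E yields {(1, 15, 26, 27), (1, 19, 25, 27), (1, 26, 27, 27), (1, 31, 1, 27), (1, 31, 27, 27), (1, 34, 8, 27), (2, 10, 1, 39), (2, 29, 20, 39)}.
Joining (S ⨝ U) and Q on D yields {(1, 15, 26, 27, 1), (1, 15, 26, 27, 18), (1, 15, 26, 27, 25), (1, 19, 25, 27, 1), (1, 19, 25, 27, 18), (1, 19, 25, 27, 25), (1, 26, 27, 27, 1), (1, 26, 27, 27, 18), (1, 26, 27, 27, 25), (1, 31, 1, 27, 1), (1, 31, 1, 27, 18), (1, 31, 1, 27, 25), (1, 31, 27, 27, 1), (1, 31, 27, 27, 18), (1, 31, 27, 27, 25), (1, 34, 8, 27, 1), (1, 34, 8, 27, 18), (1, 34, 8, 27, 25), (2, 10, 1, 39, 17), (2, 29, 20, 39, 17)}.
Apply σ_{B < 25}; surviving tuples: {(1, 15, 26, 27, 1), (1, 15, 26, 27, 18), (1, 19, 25, 27, 1), (1, 19, 25, 27, 18), (1, 26, 27, 27, 1), (1, 26, 27, 27, 18), (1, 31, 1, 27, 1), (1, 31, 1, 27, 18), (1, 31, 27, 27, 1), (1, 31, 27, 27, 18), (1, 34, 8, 27, 1), (1, 34, 8, 27, 18), (2, 10, 1, 39, 17), (2, 29, 20, 39, 17)}
π[A, D, G]: project onto (A, D, G) (6 duplicate(s) eliminated) → {(1, 27, 31), (1, 39, 10), (20, 39, 29), (25, 27, 19), (26, 27, 15), (27, 27, 26), (27, 27, 31), (8, 27, 34)}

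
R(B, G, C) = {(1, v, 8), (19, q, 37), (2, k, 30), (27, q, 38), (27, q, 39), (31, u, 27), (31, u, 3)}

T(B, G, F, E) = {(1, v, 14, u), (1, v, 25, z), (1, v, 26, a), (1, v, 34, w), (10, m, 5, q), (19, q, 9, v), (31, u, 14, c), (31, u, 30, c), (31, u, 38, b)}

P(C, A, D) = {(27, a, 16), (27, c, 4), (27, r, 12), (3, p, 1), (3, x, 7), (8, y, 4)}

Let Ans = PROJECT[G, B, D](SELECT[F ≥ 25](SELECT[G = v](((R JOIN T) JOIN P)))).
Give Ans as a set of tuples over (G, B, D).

Joining R and T on B, G yields {(1, v, 8, 14, u), (1, v, 8, 25, z), (1, v, 8, 26, a), (1, v, 8, 34, w), (19, q, 37, 9, v), (31, u, 27, 14, c), (31, u, 27, 30, c), (31, u, 27, 38, b), (31, u, 3, 14, c), (31, u, 3, 30, c), (31, u, 3, 38, b)}.
Joining (R JOIN T) and P on C yields {(1, v, 8, 14, u, y, 4), (1, v, 8, 25, z, y, 4), (1, v, 8, 26, a, y, 4), (1, v, 8, 34, w, y, 4), (31, u, 27, 14, c, a, 16), (31, u, 27, 14, c, c, 4), (31, u, 27, 14, c, r, 12), (31, u, 27, 30, c, a, 16), (31, u, 27, 30, c, c, 4), (31, u, 27, 30, c, r, 12), (31, u, 27, 38, b, a, 16), (31, u, 27, 38, b, c, 4), (31, u, 27, 38, b, r, 12), (31, u, 3, 14, c, p, 1), (31, u, 3, 14, c, x, 7), (31, u, 3, 30, c, p, 1), (31, u, 3, 30, c, x, 7), (31, u, 3, 38, b, p, 1), (31, u, 3, 38, b, x, 7)}.
Apply σ_{G = v}; surviving tuples: {(1, v, 8, 14, u, y, 4), (1, v, 8, 25, z, y, 4), (1, v, 8, 26, a, y, 4), (1, v, 8, 34, w, y, 4)}
Apply σ_{F ≥ 25}; surviving tuples: {(1, v, 8, 25, z, y, 4), (1, v, 8, 26, a, y, 4), (1, v, 8, 34, w, y, 4)}
π_{G, B, D} gives {(v, 1, 4)} (2 duplicate(s) eliminated).

{(v, 1, 4)}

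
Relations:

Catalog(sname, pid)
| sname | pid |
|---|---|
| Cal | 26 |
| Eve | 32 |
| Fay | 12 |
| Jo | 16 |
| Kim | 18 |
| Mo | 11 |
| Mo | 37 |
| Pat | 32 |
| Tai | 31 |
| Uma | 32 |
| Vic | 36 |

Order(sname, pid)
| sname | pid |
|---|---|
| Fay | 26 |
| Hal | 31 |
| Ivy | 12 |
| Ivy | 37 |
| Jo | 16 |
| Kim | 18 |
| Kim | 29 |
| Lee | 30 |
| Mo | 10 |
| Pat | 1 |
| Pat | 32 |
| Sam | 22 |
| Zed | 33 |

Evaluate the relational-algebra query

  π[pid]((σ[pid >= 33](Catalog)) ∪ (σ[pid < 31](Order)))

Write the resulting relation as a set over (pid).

{1, 10, 12, 16, 18, 22, 26, 29, 30, 36, 37}

Filtering on pid >= 33 leaves {(Mo, 37), (Vic, 36)}.
Filtering on pid < 31 leaves {(Fay, 26), (Ivy, 12), (Jo, 16), (Kim, 18), (Kim, 29), (Lee, 30), (Mo, 10), (Pat, 1), (Sam, 22)}.
Set union of the two operands is {(Fay, 26), (Ivy, 12), (Jo, 16), (Kim, 18), (Kim, 29), (Lee, 30), (Mo, 10), (Mo, 37), (Pat, 1), (Sam, 22), (Vic, 36)}.
π_{pid} gives {1, 10, 12, 16, 18, 22, 26, 29, 30, 36, 37}.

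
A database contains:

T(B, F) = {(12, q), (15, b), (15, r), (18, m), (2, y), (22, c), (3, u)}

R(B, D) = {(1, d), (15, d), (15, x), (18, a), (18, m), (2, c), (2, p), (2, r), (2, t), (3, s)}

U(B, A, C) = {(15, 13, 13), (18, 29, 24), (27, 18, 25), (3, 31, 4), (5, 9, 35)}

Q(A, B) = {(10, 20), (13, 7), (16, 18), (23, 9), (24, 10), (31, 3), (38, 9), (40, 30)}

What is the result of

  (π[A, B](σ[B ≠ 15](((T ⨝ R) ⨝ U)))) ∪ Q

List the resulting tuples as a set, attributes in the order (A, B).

Joining T and R on B yields {(15, b, d), (15, b, x), (15, r, d), (15, r, x), (18, m, a), (18, m, m), (2, y, c), (2, y, p), (2, y, r), (2, y, t), (3, u, s)}.
Joining (T ⨝ R) and U on B yields {(15, b, d, 13, 13), (15, b, x, 13, 13), (15, r, d, 13, 13), (15, r, x, 13, 13), (18, m, a, 29, 24), (18, m, m, 29, 24), (3, u, s, 31, 4)}.
Apply σ_{B ≠ 15}; surviving tuples: {(18, m, a, 29, 24), (18, m, m, 29, 24), (3, u, s, 31, 4)}
π[A, B]: project onto (A, B) (1 duplicate(s) eliminated) → {(29, 18), (31, 3)}
Set union of the two operands is {(10, 20), (13, 7), (16, 18), (23, 9), (24, 10), (29, 18), (31, 3), (38, 9), (40, 30)}.

{(10, 20), (13, 7), (16, 18), (23, 9), (24, 10), (29, 18), (31, 3), (38, 9), (40, 30)}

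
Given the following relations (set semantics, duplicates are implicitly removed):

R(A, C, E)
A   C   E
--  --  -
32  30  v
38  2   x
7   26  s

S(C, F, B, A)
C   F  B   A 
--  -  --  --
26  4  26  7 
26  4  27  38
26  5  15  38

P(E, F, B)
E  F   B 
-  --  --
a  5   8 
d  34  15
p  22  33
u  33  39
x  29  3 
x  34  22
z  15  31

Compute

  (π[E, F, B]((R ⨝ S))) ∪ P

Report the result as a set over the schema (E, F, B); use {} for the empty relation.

R ⋈ S (natural join on A, C): {(7, 26, s, 4, 26)}
π_{E, F, B} gives {(s, 4, 26)}.
Set union of the two operands is {(a, 5, 8), (d, 34, 15), (p, 22, 33), (s, 4, 26), (u, 33, 39), (x, 29, 3), (x, 34, 22), (z, 15, 31)}.

{(a, 5, 8), (d, 34, 15), (p, 22, 33), (s, 4, 26), (u, 33, 39), (x, 29, 3), (x, 34, 22), (z, 15, 31)}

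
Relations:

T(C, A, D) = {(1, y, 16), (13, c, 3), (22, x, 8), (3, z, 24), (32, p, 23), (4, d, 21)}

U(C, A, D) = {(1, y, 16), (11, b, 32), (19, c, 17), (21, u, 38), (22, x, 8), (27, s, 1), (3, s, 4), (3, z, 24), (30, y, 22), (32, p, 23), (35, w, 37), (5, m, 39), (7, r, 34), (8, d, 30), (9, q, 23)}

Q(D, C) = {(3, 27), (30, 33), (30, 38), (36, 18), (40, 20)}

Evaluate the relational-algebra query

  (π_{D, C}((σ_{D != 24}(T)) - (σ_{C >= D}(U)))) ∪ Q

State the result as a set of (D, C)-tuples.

{(16, 1), (21, 4), (3, 13), (3, 27), (30, 33), (30, 38), (36, 18), (40, 20)}

Filtering on D != 24 leaves {(1, y, 16), (13, c, 3), (22, x, 8), (32, p, 23), (4, d, 21)}.
Filtering on C >= D leaves {(19, c, 17), (22, x, 8), (27, s, 1), (30, y, 22), (32, p, 23)}.
Taking the difference: {(1, y, 16), (13, c, 3), (4, d, 21)}
π[D, C]: project onto (D, C) → {(16, 1), (21, 4), (3, 13)}
Taking the union: {(16, 1), (21, 4), (3, 13), (3, 27), (30, 33), (30, 38), (36, 18), (40, 20)}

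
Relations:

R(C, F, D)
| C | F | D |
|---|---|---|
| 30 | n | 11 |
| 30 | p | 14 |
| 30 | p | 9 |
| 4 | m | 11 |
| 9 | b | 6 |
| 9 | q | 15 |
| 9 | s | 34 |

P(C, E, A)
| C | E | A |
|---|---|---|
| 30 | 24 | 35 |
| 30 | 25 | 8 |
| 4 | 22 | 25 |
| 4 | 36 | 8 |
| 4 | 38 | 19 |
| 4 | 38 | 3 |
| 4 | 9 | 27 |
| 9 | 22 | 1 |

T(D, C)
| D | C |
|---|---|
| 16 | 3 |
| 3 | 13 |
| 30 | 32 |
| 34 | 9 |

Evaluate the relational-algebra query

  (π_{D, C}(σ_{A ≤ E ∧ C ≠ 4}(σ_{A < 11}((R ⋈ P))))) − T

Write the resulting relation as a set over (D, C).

Natural join on C: {(30, n, 11, 24, 35), (30, n, 11, 25, 8), (30, p, 14, 24, 35), (30, p, 14, 25, 8), (30, p, 9, 24, 35), (30, p, 9, 25, 8), (4, m, 11, 22, 25), (4, m, 11, 36, 8), (4, m, 11, 38, 19), (4, m, 11, 38, 3), (4, m, 11, 9, 27), (9, b, 6, 22, 1), (9, q, 15, 22, 1), (9, s, 34, 22, 1)}
σ[A < 11]: keep tuples satisfying A < 11 → {(30, n, 11, 25, 8), (30, p, 14, 25, 8), (30, p, 9, 25, 8), (4, m, 11, 36, 8), (4, m, 11, 38, 3), (9, b, 6, 22, 1), (9, q, 15, 22, 1), (9, s, 34, 22, 1)}
σ[A ≤ E ∧ C ≠ 4]: keep tuples satisfying A ≤ E ∧ C ≠ 4 → {(30, n, 11, 25, 8), (30, p, 14, 25, 8), (30, p, 9, 25, 8), (9, b, 6, 22, 1), (9, q, 15, 22, 1), (9, s, 34, 22, 1)}
π_{D, C} gives {(11, 30), (14, 30), (15, 9), (34, 9), (6, 9), (9, 30)}.
Taking the difference: {(11, 30), (14, 30), (15, 9), (6, 9), (9, 30)}

{(11, 30), (14, 30), (15, 9), (6, 9), (9, 30)}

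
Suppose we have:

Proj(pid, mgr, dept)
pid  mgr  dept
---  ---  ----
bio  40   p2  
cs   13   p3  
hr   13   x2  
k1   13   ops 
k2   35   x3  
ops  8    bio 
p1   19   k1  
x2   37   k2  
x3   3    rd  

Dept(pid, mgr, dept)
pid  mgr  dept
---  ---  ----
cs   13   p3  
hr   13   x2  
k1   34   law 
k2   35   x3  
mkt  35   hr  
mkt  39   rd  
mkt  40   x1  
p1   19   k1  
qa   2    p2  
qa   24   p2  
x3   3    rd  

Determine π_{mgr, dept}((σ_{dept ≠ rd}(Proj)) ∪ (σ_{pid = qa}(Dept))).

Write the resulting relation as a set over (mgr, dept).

σ[dept ≠ rd]: keep tuples satisfying dept ≠ rd → {(bio, 40, p2), (cs, 13, p3), (hr, 13, x2), (k1, 13, ops), (k2, 35, x3), (ops, 8, bio), (p1, 19, k1), (x2, 37, k2)}
σ[pid = qa]: keep tuples satisfying pid = qa → {(qa, 2, p2), (qa, 24, p2)}
Union: {(bio, 40, p2), (cs, 13, p3), (hr, 13, x2), (k1, 13, ops), (k2, 35, x3), (ops, 8, bio), (p1, 19, k1), (x2, 37, k2)} with {(qa, 2, p2), (qa, 24, p2)} → {(bio, 40, p2), (cs, 13, p3), (hr, 13, x2), (k1, 13, ops), (k2, 35, x3), (ops, 8, bio), (p1, 19, k1), (qa, 2, p2), (qa, 24, p2), (x2, 37, k2)}
Keep only column(s) mgr, dept: {(13, ops), (13, p3), (13, x2), (19, k1), (2, p2), (24, p2), (35, x3), (37, k2), (40, p2), (8, bio)}

{(13, ops), (13, p3), (13, x2), (19, k1), (2, p2), (24, p2), (35, x3), (37, k2), (40, p2), (8, bio)}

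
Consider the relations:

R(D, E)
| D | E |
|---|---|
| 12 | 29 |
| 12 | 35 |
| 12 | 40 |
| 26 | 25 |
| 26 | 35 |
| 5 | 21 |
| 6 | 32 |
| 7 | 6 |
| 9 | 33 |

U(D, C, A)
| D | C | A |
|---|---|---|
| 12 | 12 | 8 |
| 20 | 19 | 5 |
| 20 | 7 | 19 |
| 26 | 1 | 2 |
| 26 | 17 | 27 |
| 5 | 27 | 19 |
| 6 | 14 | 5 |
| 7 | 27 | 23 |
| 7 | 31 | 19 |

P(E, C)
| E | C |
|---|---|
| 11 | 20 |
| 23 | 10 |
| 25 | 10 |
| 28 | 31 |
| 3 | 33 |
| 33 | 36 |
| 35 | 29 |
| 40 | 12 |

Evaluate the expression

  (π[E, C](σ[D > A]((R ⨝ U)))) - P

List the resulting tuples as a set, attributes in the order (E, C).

Joining R and U on D yields {(12, 29, 12, 8), (12, 35, 12, 8), (12, 40, 12, 8), (26, 25, 1, 2), (26, 25, 17, 27), (26, 35, 1, 2), (26, 35, 17, 27), (5, 21, 27, 19), (6, 32, 14, 5), (7, 6, 27, 23), (7, 6, 31, 19)}.
σ[D > A]: keep tuples satisfying D > A → {(12, 29, 12, 8), (12, 35, 12, 8), (12, 40, 12, 8), (26, 25, 1, 2), (26, 35, 1, 2), (6, 32, 14, 5)}
Keep only column(s) E, C: {(25, 1), (29, 12), (32, 14), (35, 1), (35, 12), (40, 12)}
Set difference of the two operands is {(25, 1), (29, 12), (32, 14), (35, 1), (35, 12)}.

{(25, 1), (29, 12), (32, 14), (35, 1), (35, 12)}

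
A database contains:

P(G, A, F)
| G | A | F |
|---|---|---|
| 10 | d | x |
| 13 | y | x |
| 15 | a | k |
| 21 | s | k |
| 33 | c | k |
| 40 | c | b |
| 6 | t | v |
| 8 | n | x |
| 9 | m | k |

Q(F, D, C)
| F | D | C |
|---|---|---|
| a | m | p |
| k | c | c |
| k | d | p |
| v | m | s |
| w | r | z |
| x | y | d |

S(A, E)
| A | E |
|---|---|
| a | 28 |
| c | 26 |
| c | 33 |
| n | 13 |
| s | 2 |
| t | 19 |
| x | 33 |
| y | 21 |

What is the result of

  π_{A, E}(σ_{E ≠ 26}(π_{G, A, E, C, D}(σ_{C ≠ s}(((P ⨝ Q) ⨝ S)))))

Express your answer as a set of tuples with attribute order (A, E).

P ⋈ Q (natural join on F): {(10, d, x, y, d), (13, y, x, y, d), (15, a, k, c, c), (15, a, k, d, p), (21, s, k, c, c), (21, s, k, d, p), (33, c, k, c, c), (33, c, k, d, p), (6, t, v, m, s), (8, n, x, y, d), (9, m, k, c, c), (9, m, k, d, p)}
(P ⨝ Q) ⋈ S (natural join on A): {(13, y, x, y, d, 21), (15, a, k, c, c, 28), (15, a, k, d, p, 28), (21, s, k, c, c, 2), (21, s, k, d, p, 2), (33, c, k, c, c, 26), (33, c, k, c, c, 33), (33, c, k, d, p, 26), (33, c, k, d, p, 33), (6, t, v, m, s, 19), (8, n, x, y, d, 13)}
Selection C ≠ s: {(13, y, x, y, d, 21), (15, a, k, c, c, 28), (15, a, k, d, p, 28), (21, s, k, c, c, 2), (21, s, k, d, p, 2), (33, c, k, c, c, 26), (33, c, k, c, c, 33), (33, c, k, d, p, 26), (33, c, k, d, p, 33), (8, n, x, y, d, 13)}
π_{G, A, E, C, D} gives {(13, y, 21, d, y), (15, a, 28, c, c), (15, a, 28, p, d), (21, s, 2, c, c), (21, s, 2, p, d), (33, c, 26, c, c), (33, c, 26, p, d), (33, c, 33, c, c), (33, c, 33, p, d), (8, n, 13, d, y)}.
Selection E ≠ 26: {(13, y, 21, d, y), (15, a, 28, c, c), (15, a, 28, p, d), (21, s, 2, c, c), (21, s, 2, p, d), (33, c, 33, c, c), (33, c, 33, p, d), (8, n, 13, d, y)}
π_{A, E} gives {(a, 28), (c, 33), (n, 13), (s, 2), (y, 21)} (3 duplicate(s) eliminated).

{(a, 28), (c, 33), (n, 13), (s, 2), (y, 21)}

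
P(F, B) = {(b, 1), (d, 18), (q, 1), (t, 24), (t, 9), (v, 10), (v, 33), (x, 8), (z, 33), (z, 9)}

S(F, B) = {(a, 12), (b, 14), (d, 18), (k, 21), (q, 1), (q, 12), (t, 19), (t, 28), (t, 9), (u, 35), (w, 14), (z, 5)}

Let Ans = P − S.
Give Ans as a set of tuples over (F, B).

Difference: {(b, 1), (d, 18), (q, 1), (t, 24), (t, 9), (v, 10), (v, 33), (x, 8), (z, 33), (z, 9)} with {(a, 12), (b, 14), (d, 18), (k, 21), (q, 1), (q, 12), (t, 19), (t, 28), (t, 9), (u, 35), (w, 14), (z, 5)} → {(b, 1), (t, 24), (v, 10), (v, 33), (x, 8), (z, 33), (z, 9)}

{(b, 1), (t, 24), (v, 10), (v, 33), (x, 8), (z, 33), (z, 9)}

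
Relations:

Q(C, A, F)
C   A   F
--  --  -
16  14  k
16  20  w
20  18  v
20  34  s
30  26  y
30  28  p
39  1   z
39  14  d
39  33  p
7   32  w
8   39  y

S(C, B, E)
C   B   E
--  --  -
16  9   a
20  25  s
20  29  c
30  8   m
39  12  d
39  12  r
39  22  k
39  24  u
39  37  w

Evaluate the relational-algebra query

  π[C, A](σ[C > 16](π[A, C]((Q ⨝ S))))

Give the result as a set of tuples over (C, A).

Joining Q and S on C yields {(16, 14, k, 9, a), (16, 20, w, 9, a), (20, 18, v, 25, s), (20, 18, v, 29, c), (20, 34, s, 25, s), (20, 34, s, 29, c), (30, 26, y, 8, m), (30, 28, p, 8, m), (39, 1, z, 12, d), (39, 1, z, 12, r), (39, 1, z, 22, k), (39, 1, z, 24, u), (39, 1, z, 37, w), (39, 14, d, 12, d), (39, 14, d, 12, r), (39, 14, d, 22, k), (39, 14, d, 24, u), (39, 14, d, 37, w), (39, 33, p, 12, d), (39, 33, p, 12, r), (39, 33, p, 22, k), (39, 33, p, 24, u), (39, 33, p, 37, w)}.
π[A, C]: project onto (A, C) (14 duplicate(s) eliminated) → {(1, 39), (14, 16), (14, 39), (18, 20), (20, 16), (26, 30), (28, 30), (33, 39), (34, 20)}
σ[C > 16]: keep tuples satisfying C > 16 → {(1, 39), (14, 39), (18, 20), (26, 30), (28, 30), (33, 39), (34, 20)}
π[C, A]: project onto (C, A) → {(20, 18), (20, 34), (30, 26), (30, 28), (39, 1), (39, 14), (39, 33)}

{(20, 18), (20, 34), (30, 26), (30, 28), (39, 1), (39, 14), (39, 33)}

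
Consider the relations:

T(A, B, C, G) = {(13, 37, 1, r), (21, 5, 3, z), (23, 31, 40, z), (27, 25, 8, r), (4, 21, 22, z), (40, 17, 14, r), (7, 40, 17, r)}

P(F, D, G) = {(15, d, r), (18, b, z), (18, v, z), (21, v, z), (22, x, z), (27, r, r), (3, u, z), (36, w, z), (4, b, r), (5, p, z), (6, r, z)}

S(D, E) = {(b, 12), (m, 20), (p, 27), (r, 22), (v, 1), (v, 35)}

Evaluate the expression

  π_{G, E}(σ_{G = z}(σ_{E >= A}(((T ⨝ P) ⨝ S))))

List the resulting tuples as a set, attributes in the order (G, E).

{(z, 12), (z, 22), (z, 27), (z, 35)}

Natural join on G: {(13, 37, 1, r, 15, d), (13, 37, 1, r, 27, r), (13, 37, 1, r, 4, b), (21, 5, 3, z, 18, b), (21, 5, 3, z, 18, v), (21, 5, 3, z, 21, v), (21, 5, 3, z, 22, x), (21, 5, 3, z, 3, u), (21, 5, 3, z, 36, w), (21, 5, 3, z, 5, p), (21, 5, 3, z, 6, r), (23, 31, 40, z, 18, b), (23, 31, 40, z, 18, v), (23, 31, 40, z, 21, v), (23, 31, 40, z, 22, x), (23, 31, 40, z, 3, u), (23, 31, 40, z, 36, w), (23, 31, 40, z, 5, p), (23, 31, 40, z, 6, r), (27, 25, 8, r, 15, d), (27, 25, 8, r, 27, r), (27, 25, 8, r, 4, b), (4, 21, 22, z, 18, b), (4, 21, 22, z, 18, v), (4, 21, 22, z, 21, v), (4, 21, 22, z, 22, x), (4, 21, 22, z, 3, u), (4, 21, 22, z, 36, w), (4, 21, 22, z, 5, p), (4, 21, 22, z, 6, r), (40, 17, 14, r, 15, d), (40, 17, 14, r, 27, r), (40, 17, 14, r, 4, b), (7, 40, 17, r, 15, d), (7, 40, 17, r, 27, r), (7, 40, 17, r, 4, b)}
Natural join on D: {(13, 37, 1, r, 27, r, 22), (13, 37, 1, r, 4, b, 12), (21, 5, 3, z, 18, b, 12), (21, 5, 3, z, 18, v, 1), (21, 5, 3, z, 18, v, 35), (21, 5, 3, z, 21, v, 1), (21, 5, 3, z, 21, v, 35), (21, 5, 3, z, 5, p, 27), (21, 5, 3, z, 6, r, 22), (23, 31, 40, z, 18, b, 12), (23, 31, 40, z, 18, v, 1), (23, 31, 40, z, 18, v, 35), (23, 31, 40, z, 21, v, 1), (23, 31, 40, z, 21, v, 35), (23, 31, 40, z, 5, p, 27), (23, 31, 40, z, 6, r, 22), (27, 25, 8, r, 27, r, 22), (27, 25, 8, r, 4, b, 12), (4, 21, 22, z, 18, b, 12), (4, 21, 22, z, 18, v, 1), (4, 21, 22, z, 18, v, 35), (4, 21, 22, z, 21, v, 1), (4, 21, 22, z, 21, v, 35), (4, 21, 22, z, 5, p, 27), (4, 21, 22, z, 6, r, 22), (40, 17, 14, r, 27, r, 22), (40, 17, 14, r, 4, b, 12), (7, 40, 17, r, 27, r, 22), (7, 40, 17, r, 4, b, 12)}
Apply σ_{E >= A}; surviving tuples: {(13, 37, 1, r, 27, r, 22), (21, 5, 3, z, 18, v, 35), (21, 5, 3, z, 21, v, 35), (21, 5, 3, z, 5, p, 27), (21, 5, 3, z, 6, r, 22), (23, 31, 40, z, 18, v, 35), (23, 31, 40, z, 21, v, 35), (23, 31, 40, z, 5, p, 27), (4, 21, 22, z, 18, b, 12), (4, 21, 22, z, 18, v, 35), (4, 21, 22, z, 21, v, 35), (4, 21, 22, z, 5, p, 27), (4, 21, 22, z, 6, r, 22), (7, 40, 17, r, 27, r, 22), (7, 40, 17, r, 4, b, 12)}
Apply σ_{G = z}; surviving tuples: {(21, 5, 3, z, 18, v, 35), (21, 5, 3, z, 21, v, 35), (21, 5, 3, z, 5, p, 27), (21, 5, 3, z, 6, r, 22), (23, 31, 40, z, 18, v, 35), (23, 31, 40, z, 21, v, 35), (23, 31, 40, z, 5, p, 27), (4, 21, 22, z, 18, b, 12), (4, 21, 22, z, 18, v, 35), (4, 21, 22, z, 21, v, 35), (4, 21, 22, z, 5, p, 27), (4, 21, 22, z, 6, r, 22)}
Keep only column(s) G, E (8 duplicate(s) eliminated): {(z, 12), (z, 22), (z, 27), (z, 35)}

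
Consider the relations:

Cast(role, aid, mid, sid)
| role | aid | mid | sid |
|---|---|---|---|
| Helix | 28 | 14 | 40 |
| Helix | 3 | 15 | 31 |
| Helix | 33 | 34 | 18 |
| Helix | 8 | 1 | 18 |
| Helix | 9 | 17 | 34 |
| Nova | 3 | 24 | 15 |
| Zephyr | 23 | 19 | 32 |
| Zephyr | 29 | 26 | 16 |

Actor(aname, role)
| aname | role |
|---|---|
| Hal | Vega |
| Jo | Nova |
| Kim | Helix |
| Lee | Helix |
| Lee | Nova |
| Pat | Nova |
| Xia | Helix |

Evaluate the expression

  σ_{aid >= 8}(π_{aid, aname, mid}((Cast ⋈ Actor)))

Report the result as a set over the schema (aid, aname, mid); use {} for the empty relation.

Natural join on role: {(Helix, 28, 14, 40, Kim), (Helix, 28, 14, 40, Lee), (Helix, 28, 14, 40, Xia), (Helix, 3, 15, 31, Kim), (Helix, 3, 15, 31, Lee), (Helix, 3, 15, 31, Xia), (Helix, 33, 34, 18, Kim), (Helix, 33, 34, 18, Lee), (Helix, 33, 34, 18, Xia), (Helix, 8, 1, 18, Kim), (Helix, 8, 1, 18, Lee), (Helix, 8, 1, 18, Xia), (Helix, 9, 17, 34, Kim), (Helix, 9, 17, 34, Lee), (Helix, 9, 17, 34, Xia), (Nova, 3, 24, 15, Jo), (Nova, 3, 24, 15, Lee), (Nova, 3, 24, 15, Pat)}
Keep only column(s) aid, aname, mid: {(28, Kim, 14), (28, Lee, 14), (28, Xia, 14), (3, Jo, 24), (3, Kim, 15), (3, Lee, 15), (3, Lee, 24), (3, Pat, 24), (3, Xia, 15), (33, Kim, 34), (33, Lee, 34), (33, Xia, 34), (8, Kim, 1), (8, Lee, 1), (8, Xia, 1), (9, Kim, 17), (9, Lee, 17), (9, Xia, 17)}
σ[aid >= 8]: keep tuples satisfying aid >= 8 → {(28, Kim, 14), (28, Lee, 14), (28, Xia, 14), (33, Kim, 34), (33, Lee, 34), (33, Xia, 34), (8, Kim, 1), (8, Lee, 1), (8, Xia, 1), (9, Kim, 17), (9, Lee, 17), (9, Xia, 17)}

{(28, Kim, 14), (28, Lee, 14), (28, Xia, 14), (33, Kim, 34), (33, Lee, 34), (33, Xia, 34), (8, Kim, 1), (8, Lee, 1), (8, Xia, 1), (9, Kim, 17), (9, Lee, 17), (9, Xia, 17)}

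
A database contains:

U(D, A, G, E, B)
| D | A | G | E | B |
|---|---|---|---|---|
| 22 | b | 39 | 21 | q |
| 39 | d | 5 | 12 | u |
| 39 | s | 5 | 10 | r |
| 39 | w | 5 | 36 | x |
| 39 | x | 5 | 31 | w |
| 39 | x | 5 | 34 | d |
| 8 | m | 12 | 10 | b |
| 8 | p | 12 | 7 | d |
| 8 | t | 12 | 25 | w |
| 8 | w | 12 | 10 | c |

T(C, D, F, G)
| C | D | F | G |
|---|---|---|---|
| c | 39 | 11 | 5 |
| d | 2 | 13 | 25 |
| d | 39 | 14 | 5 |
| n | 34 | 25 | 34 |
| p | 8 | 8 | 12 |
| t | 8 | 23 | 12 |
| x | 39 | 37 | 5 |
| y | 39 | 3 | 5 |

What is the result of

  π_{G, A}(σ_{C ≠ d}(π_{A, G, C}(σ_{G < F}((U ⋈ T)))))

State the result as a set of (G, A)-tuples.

U ⋈ T (natural join on D, G): {(39, d, 5, 12, u, c, 11), (39, d, 5, 12, u, d, 14), (39, d, 5, 12, u, x, 37), (39, d, 5, 12, u, y, 3), (39, s, 5, 10, r, c, 11), (39, s, 5, 10, r, d, 14), (39, s, 5, 10, r, x, 37), (39, s, 5, 10, r, y, 3), (39, w, 5, 36, x, c, 11), (39, w, 5, 36, x, d, 14), (39, w, 5, 36, x, x, 37), (39, w, 5, 36, x, y, 3), (39, x, 5, 31, w, c, 11), (39, x, 5, 31, w, d, 14), (39, x, 5, 31, w, x, 37), (39, x, 5, 31, w, y, 3), (39, x, 5, 34, d, c, 11), (39, x, 5, 34, d, d, 14), (39, x, 5, 34, d, x, 37), (39, x, 5, 34, d, y, 3), (8, m, 12, 10, b, p, 8), (8, m, 12, 10, b, t, 23), (8, p, 12, 7, d, p, 8), (8, p, 12, 7, d, t, 23), (8, t, 12, 25, w, p, 8), (8, t, 12, 25, w, t, 23), (8, w, 12, 10, c, p, 8), (8, w, 12, 10, c, t, 23)}
σ[G < F]: keep tuples satisfying G < F → {(39, d, 5, 12, u, c, 11), (39, d, 5, 12, u, d, 14), (39, d, 5, 12, u, x, 37), (39, s, 5, 10, r, c, 11), (39, s, 5, 10, r, d, 14), (39, s, 5, 10, r, x, 37), (39, w, 5, 36, x, c, 11), (39, w, 5, 36, x, d, 14), (39, w, 5, 36, x, x, 37), (39, x, 5, 31, w, c, 11), (39, x, 5, 31, w, d, 14), (39, x, 5, 31, w, x, 37), (39, x, 5, 34, d, c, 11), (39, x, 5, 34, d, d, 14), (39, x, 5, 34, d, x, 37), (8, m, 12, 10, b, t, 23), (8, p, 12, 7, d, t, 23), (8, t, 12, 25, w, t, 23), (8, w, 12, 10, c, t, 23)}
π_{A, G, C} gives {(d, 5, c), (d, 5, d), (d, 5, x), (m, 12, t), (p, 12, t), (s, 5, c), (s, 5, d), (s, 5, x), (t, 12, t), (w, 12, t), (w, 5, c), (w, 5, d), (w, 5, x), (x, 5, c), (x, 5, d), (x, 5, x)} (3 duplicate(s) eliminated).
σ[C ≠ d]: keep tuples satisfying C ≠ d → {(d, 5, c), (d, 5, x), (m, 12, t), (p, 12, t), (s, 5, c), (s, 5, x), (t, 12, t), (w, 12, t), (w, 5, c), (w, 5, x), (x, 5, c), (x, 5, x)}
π_{G, A} gives {(12, m), (12, p), (12, t), (12, w), (5, d), (5, s), (5, w), (5, x)} (4 duplicate(s) eliminated).

{(12, m), (12, p), (12, t), (12, w), (5, d), (5, s), (5, w), (5, x)}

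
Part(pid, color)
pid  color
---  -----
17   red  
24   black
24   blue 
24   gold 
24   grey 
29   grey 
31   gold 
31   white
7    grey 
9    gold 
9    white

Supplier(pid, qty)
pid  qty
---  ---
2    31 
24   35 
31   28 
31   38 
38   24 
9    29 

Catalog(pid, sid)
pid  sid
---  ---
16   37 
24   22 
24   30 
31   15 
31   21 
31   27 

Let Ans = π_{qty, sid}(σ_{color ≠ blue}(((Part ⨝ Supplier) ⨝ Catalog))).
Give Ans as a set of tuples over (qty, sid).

Joining Part and Supplier on pid yields {(24, black, 35), (24, blue, 35), (24, gold, 35), (24, grey, 35), (31, gold, 28), (31, gold, 38), (31, white, 28), (31, white, 38), (9, gold, 29), (9, white, 29)}.
Joining (Part ⨝ Supplier) and Catalog on pid yields {(24, black, 35, 22), (24, black, 35, 30), (24, blue, 35, 22), (24, blue, 35, 30), (24, gold, 35, 22), (24, gold, 35, 30), (24, grey, 35, 22), (24, grey, 35, 30), (31, gold, 28, 15), (31, gold, 28, 21), (31, gold, 28, 27), (31, gold, 38, 15), (31, gold, 38, 21), (31, gold, 38, 27), (31, white, 28, 15), (31, white, 28, 21), (31, white, 28, 27), (31, white, 38, 15), (31, white, 38, 21), (31, white, 38, 27)}.
Filtering on color ≠ blue leaves {(24, black, 35, 22), (24, black, 35, 30), (24, gold, 35, 22), (24, gold, 35, 30), (24, grey, 35, 22), (24, grey, 35, 30), (31, gold, 28, 15), (31, gold, 28, 21), (31, gold, 28, 27), (31, gold, 38, 15), (31, gold, 38, 21), (31, gold, 38, 27), (31, white, 28, 15), (31, white, 28, 21), (31, white, 28, 27), (31, white, 38, 15), (31, white, 38, 21), (31, white, 38, 27)}.
π[qty, sid]: project onto (qty, sid) (10 duplicate(s) eliminated) → {(28, 15), (28, 21), (28, 27), (35, 22), (35, 30), (38, 15), (38, 21), (38, 27)}

{(28, 15), (28, 21), (28, 27), (35, 22), (35, 30), (38, 15), (38, 21), (38, 27)}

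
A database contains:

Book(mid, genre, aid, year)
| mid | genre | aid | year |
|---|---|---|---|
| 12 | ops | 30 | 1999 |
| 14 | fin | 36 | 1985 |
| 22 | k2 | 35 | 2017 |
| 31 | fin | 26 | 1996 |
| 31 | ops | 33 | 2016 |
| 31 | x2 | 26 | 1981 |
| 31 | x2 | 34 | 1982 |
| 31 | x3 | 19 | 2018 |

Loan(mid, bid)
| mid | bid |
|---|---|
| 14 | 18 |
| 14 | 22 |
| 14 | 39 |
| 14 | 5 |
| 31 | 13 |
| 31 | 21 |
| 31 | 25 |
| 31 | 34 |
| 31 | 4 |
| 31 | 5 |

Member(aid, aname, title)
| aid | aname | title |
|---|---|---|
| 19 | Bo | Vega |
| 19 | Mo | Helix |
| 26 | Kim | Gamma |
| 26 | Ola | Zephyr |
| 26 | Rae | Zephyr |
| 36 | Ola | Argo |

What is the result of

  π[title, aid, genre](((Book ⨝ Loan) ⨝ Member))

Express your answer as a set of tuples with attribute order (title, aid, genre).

Natural join on mid: {(14, fin, 36, 1985, 18), (14, fin, 36, 1985, 22), (14, fin, 36, 1985, 39), (14, fin, 36, 1985, 5), (31, fin, 26, 1996, 13), (31, fin, 26, 1996, 21), (31, fin, 26, 1996, 25), (31, fin, 26, 1996, 34), (31, fin, 26, 1996, 4), (31, fin, 26, 1996, 5), (31, ops, 33, 2016, 13), (31, ops, 33, 2016, 21), (31, ops, 33, 2016, 25), (31, ops, 33, 2016, 34), (31, ops, 33, 2016, 4), (31, ops, 33, 2016, 5), (31, x2, 26, 1981, 13), (31, x2, 26, 1981, 21), (31, x2, 26, 1981, 25), (31, x2, 26, 1981, 34), (31, x2, 26, 1981, 4), (31, x2, 26, 1981, 5), (31, x2, 34, 1982, 13), (31, x2, 34, 1982, 21), (31, x2, 34, 1982, 25), (31, x2, 34, 1982, 34), (31, x2, 34, 1982, 4), (31, x2, 34, 1982, 5), (31, x3, 19, 2018, 13), (31, x3, 19, 2018, 21), (31, x3, 19, 2018, 25), (31, x3, 19, 2018, 34), (31, x3, 19, 2018, 4), (31, x3, 19, 2018, 5)}
Natural join on aid: {(14, fin, 36, 1985, 18, Ola, Argo), (14, fin, 36, 1985, 22, Ola, Argo), (14, fin, 36, 1985, 39, Ola, Argo), (14, fin, 36, 1985, 5, Ola, Argo), (31, fin, 26, 1996, 13, Kim, Gamma), (31, fin, 26, 1996, 13, Ola, Zephyr), (31, fin, 26, 1996, 13, Rae, Zephyr), (31, fin, 26, 1996, 21, Kim, Gamma), (31, fin, 26, 1996, 21, Ola, Zephyr), (31, fin, 26, 1996, 21, Rae, Zephyr), (31, fin, 26, 1996, 25, Kim, Gamma), (31, fin, 26, 1996, 25, Ola, Zephyr), (31, fin, 26, 1996, 25, Rae, Zephyr), (31, fin, 26, 1996, 34, Kim, Gamma), (31, fin, 26, 1996, 34, Ola, Zephyr), (31, fin, 26, 1996, 34, Rae, Zephyr), (31, fin, 26, 1996, 4, Kim, Gamma), (31, fin, 26, 1996, 4, Ola, Zephyr), (31, fin, 26, 1996, 4, Rae, Zephyr), (31, fin, 26, 1996, 5, Kim, Gamma), (31, fin, 26, 1996, 5, Ola, Zephyr), (31, fin, 26, 1996, 5, Rae, Zephyr), (31, x2, 26, 1981, 13, Kim, Gamma), (31, x2, 26, 1981, 13, Ola, Zephyr), (31, x2, 26, 1981, 13, Rae, Zephyr), (31, x2, 26, 1981, 21, Kim, Gamma), (31, x2, 26, 1981, 21, Ola, Zephyr), (31, x2, 26, 1981, 21, Rae, Zephyr), (31, x2, 26, 1981, 25, Kim, Gamma), (31, x2, 26, 1981, 25, Ola, Zephyr), (31, x2, 26, 1981, 25, Rae, Zephyr), (31, x2, 26, 1981, 34, Kim, Gamma), (31, x2, 26, 1981, 34, Ola, Zephyr), (31, x2, 26, 1981, 34, Rae, Zephyr), (31, x2, 26, 1981, 4, Kim, Gamma), (31, x2, 26, 1981, 4, Ola, Zephyr), (31, x2, 26, 1981, 4, Rae, Zephyr), (31, x2, 26, 1981, 5, Kim, Gamma), (31, x2, 26, 1981, 5, Ola, Zephyr), (31, x2, 26, 1981, 5, Rae, Zephyr), (31, x3, 19, 2018, 13, Bo, Vega), (31, x3, 19, 2018, 13, Mo, Helix), (31, x3, 19, 2018, 21, Bo, Vega), (31, x3, 19, 2018, 21, Mo, Helix), (31, x3, 19, 2018, 25, Bo, Vega), (31, x3, 19, 2018, 25, Mo, Helix), (31, x3, 19, 2018, 34, Bo, Vega), (31, x3, 19, 2018, 34, Mo, Helix), (31, x3, 19, 2018, 4, Bo, Vega), (31, x3, 19, 2018, 4, Mo, Helix), (31, x3, 19, 2018, 5, Bo, Vega), (31, x3, 19, 2018, 5, Mo, Helix)}
Projecting to title, aid, genre (45 duplicate(s) eliminated): {(Argo, 36, fin), (Gamma, 26, fin), (Gamma, 26, x2), (Helix, 19, x3), (Vega, 19, x3), (Zephyr, 26, fin), (Zephyr, 26, x2)}

{(Argo, 36, fin), (Gamma, 26, fin), (Gamma, 26, x2), (Helix, 19, x3), (Vega, 19, x3), (Zephyr, 26, fin), (Zephyr, 26, x2)}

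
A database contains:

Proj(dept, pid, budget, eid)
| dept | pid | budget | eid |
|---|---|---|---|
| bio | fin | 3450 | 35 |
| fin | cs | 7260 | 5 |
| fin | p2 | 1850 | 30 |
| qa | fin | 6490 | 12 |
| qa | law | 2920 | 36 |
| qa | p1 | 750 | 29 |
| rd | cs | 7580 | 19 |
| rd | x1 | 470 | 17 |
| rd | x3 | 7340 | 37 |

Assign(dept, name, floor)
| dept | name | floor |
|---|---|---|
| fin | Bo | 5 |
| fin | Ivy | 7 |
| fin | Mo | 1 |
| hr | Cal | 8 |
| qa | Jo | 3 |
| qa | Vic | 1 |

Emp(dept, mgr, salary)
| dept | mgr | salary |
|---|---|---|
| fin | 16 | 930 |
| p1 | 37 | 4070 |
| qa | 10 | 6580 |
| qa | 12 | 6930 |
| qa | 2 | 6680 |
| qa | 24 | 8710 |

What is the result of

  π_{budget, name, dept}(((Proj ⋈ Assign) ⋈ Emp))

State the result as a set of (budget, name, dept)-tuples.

{(1850, Bo, fin), (1850, Ivy, fin), (1850, Mo, fin), (2920, Jo, qa), (2920, Vic, qa), (6490, Jo, qa), (6490, Vic, qa), (7260, Bo, fin), (7260, Ivy, fin), (7260, Mo, fin), (750, Jo, qa), (750, Vic, qa)}

Natural join on dept: {(fin, cs, 7260, 5, Bo, 5), (fin, cs, 7260, 5, Ivy, 7), (fin, cs, 7260, 5, Mo, 1), (fin, p2, 1850, 30, Bo, 5), (fin, p2, 1850, 30, Ivy, 7), (fin, p2, 1850, 30, Mo, 1), (qa, fin, 6490, 12, Jo, 3), (qa, fin, 6490, 12, Vic, 1), (qa, law, 2920, 36, Jo, 3), (qa, law, 2920, 36, Vic, 1), (qa, p1, 750, 29, Jo, 3), (qa, p1, 750, 29, Vic, 1)}
Natural join on dept: {(fin, cs, 7260, 5, Bo, 5, 16, 930), (fin, cs, 7260, 5, Ivy, 7, 16, 930), (fin, cs, 7260, 5, Mo, 1, 16, 930), (fin, p2, 1850, 30, Bo, 5, 16, 930), (fin, p2, 1850, 30, Ivy, 7, 16, 930), (fin, p2, 1850, 30, Mo, 1, 16, 930), (qa, fin, 6490, 12, Jo, 3, 10, 6580), (qa, fin, 6490, 12, Jo, 3, 12, 6930), (qa, fin, 6490, 12, Jo, 3, 2, 6680), (qa, fin, 6490, 12, Jo, 3, 24, 8710), (qa, fin, 6490, 12, Vic, 1, 10, 6580), (qa, fin, 6490, 12, Vic, 1, 12, 6930), (qa, fin, 6490, 12, Vic, 1, 2, 6680), (qa, fin, 6490, 12, Vic, 1, 24, 8710), (qa, law, 2920, 36, Jo, 3, 10, 6580), (qa, law, 2920, 36, Jo, 3, 12, 6930), (qa, law, 2920, 36, Jo, 3, 2, 6680), (qa, law, 2920, 36, Jo, 3, 24, 8710), (qa, law, 2920, 36, Vic, 1, 10, 6580), (qa, law, 2920, 36, Vic, 1, 12, 6930), (qa, law, 2920, 36, Vic, 1, 2, 6680), (qa, law, 2920, 36, Vic, 1, 24, 8710), (qa, p1, 750, 29, Jo, 3, 10, 6580), (qa, p1, 750, 29, Jo, 3, 12, 6930), (qa, p1, 750, 29, Jo, 3, 2, 6680), (qa, p1, 750, 29, Jo, 3, 24, 8710), (qa, p1, 750, 29, Vic, 1, 10, 6580), (qa, p1, 750, 29, Vic, 1, 12, 6930), (qa, p1, 750, 29, Vic, 1, 2, 6680), (qa, p1, 750, 29, Vic, 1, 24, 8710)}
π_{budget, name, dept} gives {(1850, Bo, fin), (1850, Ivy, fin), (1850, Mo, fin), (2920, Jo, qa), (2920, Vic, qa), (6490, Jo, qa), (6490, Vic, qa), (7260, Bo, fin), (7260, Ivy, fin), (7260, Mo, fin), (750, Jo, qa), (750, Vic, qa)} (18 duplicate(s) eliminated).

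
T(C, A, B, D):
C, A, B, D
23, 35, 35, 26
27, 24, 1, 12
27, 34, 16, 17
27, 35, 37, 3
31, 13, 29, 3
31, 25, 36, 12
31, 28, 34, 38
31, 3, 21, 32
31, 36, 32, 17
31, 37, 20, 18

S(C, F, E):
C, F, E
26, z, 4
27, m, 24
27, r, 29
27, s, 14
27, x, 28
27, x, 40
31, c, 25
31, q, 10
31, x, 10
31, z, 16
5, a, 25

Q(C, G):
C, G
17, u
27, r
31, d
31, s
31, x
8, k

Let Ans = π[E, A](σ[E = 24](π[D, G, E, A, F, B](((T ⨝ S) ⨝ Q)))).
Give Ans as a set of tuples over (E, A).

{(24, 24), (24, 34), (24, 35)}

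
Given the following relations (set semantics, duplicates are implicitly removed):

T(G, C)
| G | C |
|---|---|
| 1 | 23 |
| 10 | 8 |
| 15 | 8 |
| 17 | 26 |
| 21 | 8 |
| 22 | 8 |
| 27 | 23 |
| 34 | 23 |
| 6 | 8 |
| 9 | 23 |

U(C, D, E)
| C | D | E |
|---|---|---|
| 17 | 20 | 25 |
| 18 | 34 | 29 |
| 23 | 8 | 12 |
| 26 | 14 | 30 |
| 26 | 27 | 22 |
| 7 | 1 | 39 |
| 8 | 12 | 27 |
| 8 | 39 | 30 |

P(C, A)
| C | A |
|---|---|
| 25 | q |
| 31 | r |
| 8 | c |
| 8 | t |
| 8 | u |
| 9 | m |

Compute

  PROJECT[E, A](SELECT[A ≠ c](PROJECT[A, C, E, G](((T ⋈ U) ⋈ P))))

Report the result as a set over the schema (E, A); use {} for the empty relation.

{(27, t), (27, u), (30, t), (30, u)}

Natural join on C: {(1, 23, 8, 12), (10, 8, 12, 27), (10, 8, 39, 30), (15, 8, 12, 27), (15, 8, 39, 30), (17, 26, 14, 30), (17, 26, 27, 22), (21, 8, 12, 27), (21, 8, 39, 30), (22, 8, 12, 27), (22, 8, 39, 30), (27, 23, 8, 12), (34, 23, 8, 12), (6, 8, 12, 27), (6, 8, 39, 30), (9, 23, 8, 12)}
Natural join on C: {(10, 8, 12, 27, c), (10, 8, 12, 27, t), (10, 8, 12, 27, u), (10, 8, 39, 30, c), (10, 8, 39, 30, t), (10, 8, 39, 30, u), (15, 8, 12, 27, c), (15, 8, 12, 27, t), (15, 8, 12, 27, u), (15, 8, 39, 30, c), (15, 8, 39, 30, t), (15, 8, 39, 30, u), (21, 8, 12, 27, c), (21, 8, 12, 27, t), (21, 8, 12, 27, u), (21, 8, 39, 30, c), (21, 8, 39, 30, t), (21, 8, 39, 30, u), (22, 8, 12, 27, c), (22, 8, 12, 27, t), (22, 8, 12, 27, u), (22, 8, 39, 30, c), (22, 8, 39, 30, t), (22, 8, 39, 30, u), (6, 8, 12, 27, c), (6, 8, 12, 27, t), (6, 8, 12, 27, u), (6, 8, 39, 30, c), (6, 8, 39, 30, t), (6, 8, 39, 30, u)}
π[A, C, E, G]: project onto (A, C, E, G) → {(c, 8, 27, 10), (c, 8, 27, 15), (c, 8, 27, 21), (c, 8, 27, 22), (c, 8, 27, 6), (c, 8, 30, 10), (c, 8, 30, 15), (c, 8, 30, 21), (c, 8, 30, 22), (c, 8, 30, 6), (t, 8, 27, 10), (t, 8, 27, 15), (t, 8, 27, 21), (t, 8, 27, 22), (t, 8, 27, 6), (t, 8, 30, 10), (t, 8, 30, 15), (t, 8, 30, 21), (t, 8, 30, 22), (t, 8, 30, 6), (u, 8, 27, 10), (u, 8, 27, 15), (u, 8, 27, 21), (u, 8, 27, 22), (u, 8, 27, 6), (u, 8, 30, 10), (u, 8, 30, 15), (u, 8, 30, 21), (u, 8, 30, 22), (u, 8, 30, 6)}
Selection A ≠ c: {(t, 8, 27, 10), (t, 8, 27, 15), (t, 8, 27, 21), (t, 8, 27, 22), (t, 8, 27, 6), (t, 8, 30, 10), (t, 8, 30, 15), (t, 8, 30, 21), (t, 8, 30, 22), (t, 8, 30, 6), (u, 8, 27, 10), (u, 8, 27, 15), (u, 8, 27, 21), (u, 8, 27, 22), (u, 8, 27, 6), (u, 8, 30, 10), (u, 8, 30, 15), (u, 8, 30, 21), (u, 8, 30, 22), (u, 8, 30, 6)}
π[E, A]: project onto (E, A) (16 duplicate(s) eliminated) → {(27, t), (27, u), (30, t), (30, u)}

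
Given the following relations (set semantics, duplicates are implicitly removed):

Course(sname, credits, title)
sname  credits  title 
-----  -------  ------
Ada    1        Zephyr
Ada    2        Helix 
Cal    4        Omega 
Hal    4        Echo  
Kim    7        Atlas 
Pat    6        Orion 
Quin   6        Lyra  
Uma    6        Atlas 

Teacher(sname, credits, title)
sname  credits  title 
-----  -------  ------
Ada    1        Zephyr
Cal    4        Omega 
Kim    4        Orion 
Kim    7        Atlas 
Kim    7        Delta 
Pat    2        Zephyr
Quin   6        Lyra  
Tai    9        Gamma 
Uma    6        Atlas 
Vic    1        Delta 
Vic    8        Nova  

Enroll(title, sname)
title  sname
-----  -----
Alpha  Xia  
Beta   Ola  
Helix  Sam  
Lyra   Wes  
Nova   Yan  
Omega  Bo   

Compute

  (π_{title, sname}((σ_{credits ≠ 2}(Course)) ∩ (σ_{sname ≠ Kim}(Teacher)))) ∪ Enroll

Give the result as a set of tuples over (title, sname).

{(Alpha, Xia), (Atlas, Uma), (Beta, Ola), (Helix, Sam), (Lyra, Quin), (Lyra, Wes), (Nova, Yan), (Omega, Bo), (Omega, Cal), (Zephyr, Ada)}

σ[credits ≠ 2]: keep tuples satisfying credits ≠ 2 → {(Ada, 1, Zephyr), (Cal, 4, Omega), (Hal, 4, Echo), (Kim, 7, Atlas), (Pat, 6, Orion), (Quin, 6, Lyra), (Uma, 6, Atlas)}
σ[sname ≠ Kim]: keep tuples satisfying sname ≠ Kim → {(Ada, 1, Zephyr), (Cal, 4, Omega), (Pat, 2, Zephyr), (Quin, 6, Lyra), (Tai, 9, Gamma), (Uma, 6, Atlas), (Vic, 1, Delta), (Vic, 8, Nova)}
Taking the intersection: {(Ada, 1, Zephyr), (Cal, 4, Omega), (Quin, 6, Lyra), (Uma, 6, Atlas)}
π_{title, sname} gives {(Atlas, Uma), (Lyra, Quin), (Omega, Cal), (Zephyr, Ada)}.
Taking the union: {(Alpha, Xia), (Atlas, Uma), (Beta, Ola), (Helix, Sam), (Lyra, Quin), (Lyra, Wes), (Nova, Yan), (Omega, Bo), (Omega, Cal), (Zephyr, Ada)}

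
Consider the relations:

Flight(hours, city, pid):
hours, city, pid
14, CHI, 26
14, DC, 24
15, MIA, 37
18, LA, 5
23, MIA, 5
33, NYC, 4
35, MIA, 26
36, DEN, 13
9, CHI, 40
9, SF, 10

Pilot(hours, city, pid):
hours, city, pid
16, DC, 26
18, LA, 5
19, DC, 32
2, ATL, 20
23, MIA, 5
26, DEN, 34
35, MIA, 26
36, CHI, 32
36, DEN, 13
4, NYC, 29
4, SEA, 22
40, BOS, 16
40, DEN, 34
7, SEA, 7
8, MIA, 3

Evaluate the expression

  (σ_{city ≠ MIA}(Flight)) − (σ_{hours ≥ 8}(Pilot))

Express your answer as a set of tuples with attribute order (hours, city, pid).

{(14, CHI, 26), (14, DC, 24), (33, NYC, 4), (9, CHI, 40), (9, SF, 10)}

σ[city ≠ MIA]: keep tuples satisfying city ≠ MIA → {(14, CHI, 26), (14, DC, 24), (18, LA, 5), (33, NYC, 4), (36, DEN, 13), (9, CHI, 40), (9, SF, 10)}
σ[hours ≥ 8]: keep tuples satisfying hours ≥ 8 → {(16, DC, 26), (18, LA, 5), (19, DC, 32), (23, MIA, 5), (26, DEN, 34), (35, MIA, 26), (36, CHI, 32), (36, DEN, 13), (40, BOS, 16), (40, DEN, 34), (8, MIA, 3)}
Difference: {(14, CHI, 26), (14, DC, 24), (18, LA, 5), (33, NYC, 4), (36, DEN, 13), (9, CHI, 40), (9, SF, 10)} with {(16, DC, 26), (18, LA, 5), (19, DC, 32), (23, MIA, 5), (26, DEN, 34), (35, MIA, 26), (36, CHI, 32), (36, DEN, 13), (40, BOS, 16), (40, DEN, 34), (8, MIA, 3)} → {(14, CHI, 26), (14, DC, 24), (33, NYC, 4), (9, CHI, 40), (9, SF, 10)}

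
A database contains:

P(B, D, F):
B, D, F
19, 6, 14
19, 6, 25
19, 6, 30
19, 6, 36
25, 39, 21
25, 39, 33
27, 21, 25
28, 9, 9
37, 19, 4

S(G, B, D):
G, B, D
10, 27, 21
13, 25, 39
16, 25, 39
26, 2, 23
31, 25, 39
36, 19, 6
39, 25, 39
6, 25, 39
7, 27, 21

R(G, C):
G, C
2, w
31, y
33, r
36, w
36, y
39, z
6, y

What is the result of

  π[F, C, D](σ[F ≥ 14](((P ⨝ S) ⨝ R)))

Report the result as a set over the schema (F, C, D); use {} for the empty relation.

{(14, w, 6), (14, y, 6), (21, y, 39), (21, z, 39), (25, w, 6), (25, y, 6), (30, w, 6), (30, y, 6), (33, y, 39), (33, z, 39), (36, w, 6), (36, y, 6)}

Joining P and S on B, D yields {(19, 6, 14, 36), (19, 6, 25, 36), (19, 6, 30, 36), (19, 6, 36, 36), (25, 39, 21, 13), (25, 39, 21, 16), (25, 39, 21, 31), (25, 39, 21, 39), (25, 39, 21, 6), (25, 39, 33, 13), (25, 39, 33, 16), (25, 39, 33, 31), (25, 39, 33, 39), (25, 39, 33, 6), (27, 21, 25, 10), (27, 21, 25, 7)}.
Joining (P ⨝ S) and R on G yields {(19, 6, 14, 36, w), (19, 6, 14, 36, y), (19, 6, 25, 36, w), (19, 6, 25, 36, y), (19, 6, 30, 36, w), (19, 6, 30, 36, y), (19, 6, 36, 36, w), (19, 6, 36, 36, y), (25, 39, 21, 31, y), (25, 39, 21, 39, z), (25, 39, 21, 6, y), (25, 39, 33, 31, y), (25, 39, 33, 39, z), (25, 39, 33, 6, y)}.
Selection F ≥ 14: {(19, 6, 14, 36, w), (19, 6, 14, 36, y), (19, 6, 25, 36, w), (19, 6, 25, 36, y), (19, 6, 30, 36, w), (19, 6, 30, 36, y), (19, 6, 36, 36, w), (19, 6, 36, 36, y), (25, 39, 21, 31, y), (25, 39, 21, 39, z), (25, 39, 21, 6, y), (25, 39, 33, 31, y), (25, 39, 33, 39, z), (25, 39, 33, 6, y)}
Keep only column(s) F, C, D (2 duplicate(s) eliminated): {(14, w, 6), (14, y, 6), (21, y, 39), (21, z, 39), (25, w, 6), (25, y, 6), (30, w, 6), (30, y, 6), (33, y, 39), (33, z, 39), (36, w, 6), (36, y, 6)}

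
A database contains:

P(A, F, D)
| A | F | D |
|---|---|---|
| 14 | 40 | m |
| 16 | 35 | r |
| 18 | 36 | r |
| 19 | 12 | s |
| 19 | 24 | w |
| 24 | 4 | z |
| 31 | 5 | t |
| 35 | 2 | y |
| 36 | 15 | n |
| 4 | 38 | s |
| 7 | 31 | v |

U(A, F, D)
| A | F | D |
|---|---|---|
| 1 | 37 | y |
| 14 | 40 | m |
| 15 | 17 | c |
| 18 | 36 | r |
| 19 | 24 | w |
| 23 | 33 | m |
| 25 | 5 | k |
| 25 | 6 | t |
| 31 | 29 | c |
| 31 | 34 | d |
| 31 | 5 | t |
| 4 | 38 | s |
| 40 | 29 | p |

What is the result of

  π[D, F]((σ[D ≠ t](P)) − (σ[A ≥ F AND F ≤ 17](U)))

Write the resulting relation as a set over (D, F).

Selection D ≠ t: {(14, 40, m), (16, 35, r), (18, 36, r), (19, 12, s), (19, 24, w), (24, 4, z), (35, 2, y), (36, 15, n), (4, 38, s), (7, 31, v)}
Selection A ≥ F AND F ≤ 17: {(25, 5, k), (25, 6, t), (31, 5, t)}
Set difference of the two operands is {(14, 40, m), (16, 35, r), (18, 36, r), (19, 12, s), (19, 24, w), (24, 4, z), (35, 2, y), (36, 15, n), (4, 38, s), (7, 31, v)}.
π_{D, F} gives {(m, 40), (n, 15), (r, 35), (r, 36), (s, 12), (s, 38), (v, 31), (w, 24), (y, 2), (z, 4)}.

{(m, 40), (n, 15), (r, 35), (r, 36), (s, 12), (s, 38), (v, 31), (w, 24), (y, 2), (z, 4)}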